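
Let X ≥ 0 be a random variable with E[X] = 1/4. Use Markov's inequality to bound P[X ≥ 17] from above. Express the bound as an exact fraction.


μ = E[X] = 1/4, a = 17.
Markov: P[X ≥ 17] ≤ μ/a = (1/4)/17 = 1/68.
Numerically: ≈ 0.014706.
(Since a = 17 > μ = 0.250000, the bound 1/68 is < 1 and informative.)

P[X ≥ 17] ≤ 1/68 ≈ 0.014706.


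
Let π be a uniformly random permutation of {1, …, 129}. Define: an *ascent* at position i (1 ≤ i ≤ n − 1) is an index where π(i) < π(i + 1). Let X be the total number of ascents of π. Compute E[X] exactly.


Write X = Σ X_I over i = 1, …, 128, with X_I the indicator of one ascent.
There are 128 indicators.
For each fixed i, the pair (π(i), π(i+1)) is a uniformly random ordered pair of distinct values from {1, …, 129}; by symmetry P[π(i) < π(i+1)] = 1/2.
By linearity: E[X] = 128 · (1/2) = (129 − 1) · (1/2) = 64 ≈ 64.000000.

E[X] = 64 = 64.000000.


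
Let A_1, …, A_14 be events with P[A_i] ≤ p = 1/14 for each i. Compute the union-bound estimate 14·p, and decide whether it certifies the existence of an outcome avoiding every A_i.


Union bound: P[∪_{i=1}^{14} A_i] ≤ Σ_i P[A_i] ≤ 14·p = 14·(1/14) = 1.
Numerically: 1 ≈ 1.000.
Is 1 < 1? NO.
Since the bound 1 is ≥ 1, the union bound is uninformative here; it does NOT by itself certify existence.

14·p = 1 ≈ 1.000; existence NOT certified by the union bound.


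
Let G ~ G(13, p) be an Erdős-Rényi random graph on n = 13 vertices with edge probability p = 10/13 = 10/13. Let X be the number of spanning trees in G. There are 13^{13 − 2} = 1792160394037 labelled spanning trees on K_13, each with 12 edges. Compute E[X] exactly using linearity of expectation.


K_13 has 13^{13 − 2} = 1792160394037 labelled spanning trees.
For each such spanning tree H, let X_H = 1 if all 12 edges of H are present in G. Then P[X_H = 1] = p^{12} = (10/13)^{12} = 1000000000000/23298085122481.
By linearity of expectation: E[X] = Σ_H E[X_H] = 1792160394037 · p^{12} = 1792160394037 · 1000000000000/23298085122481 = 1000000000000/13.
Numerically: E[X] ≈ 7.6923e+10.

E[X] = 1792160394037 · (10/13)^{12} = 1000000000000/13 ≈ 7.6923e+10.


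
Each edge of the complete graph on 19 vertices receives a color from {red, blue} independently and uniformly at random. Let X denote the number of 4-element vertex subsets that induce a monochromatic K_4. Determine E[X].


Let X = Σ_S X_S over the C(19, 4) = 3876 subsets S of size 4, where X_S = 1 if the K_4 on S is monochromatic.
For a fixed S, the K_4 on S has C(4, 2) = 6 edges. P[all 6 edges red] = (1/2)^6, and likewise for blue, so P[monochromatic] = 2·(1/2)^6 = 2^{1 − 6} = 1/32.
Summing: E[X] = C(19, 4) · 2^{1 − 6} = 3876 · 1/32 = 969/8.
Numerically: E[X] ≈ 121.12500.

E[X] = C(19,4)·2^(1−C(4,2)) = 969/8 ≈ 121.12500.


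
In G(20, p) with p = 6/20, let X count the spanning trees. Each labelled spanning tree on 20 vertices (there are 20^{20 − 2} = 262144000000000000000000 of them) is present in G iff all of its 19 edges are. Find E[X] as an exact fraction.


K_20 has 20^{20 − 2} = 262144000000000000000000 labelled spanning trees.
For each such spanning tree H, let X_H = 1 if all 19 edges of H are present in G. Then P[X_H = 1] = p^{19} = (3/10)^{19} = 1162261467/10000000000000000000.
By linearity of expectation: E[X] = Σ_H E[X_H] = 262144000000000000000000 · p^{19} = 262144000000000000000000 · 1162261467/10000000000000000000 = 152339935002624/5.
Numerically: E[X] ≈ 3.05e+13.

E[X] = 262144000000000000000000 · (3/10)^{19} = 152339935002624/5 ≈ 3.05e+13.


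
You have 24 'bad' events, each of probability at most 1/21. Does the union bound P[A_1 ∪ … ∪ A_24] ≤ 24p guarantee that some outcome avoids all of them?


Union bound: P[∪_{i=1}^{24} A_i] ≤ Σ_i P[A_i] ≤ 24·p = 24·(1/21) = 8/7.
Numerically: 8/7 ≈ 1.143.
Is 8/7 < 1? NO.
Since the bound 8/7 is ≥ 1, the union bound is uninformative here; it does NOT by itself certify existence.

24·p = 8/7 ≈ 1.143; existence NOT certified by the union bound.


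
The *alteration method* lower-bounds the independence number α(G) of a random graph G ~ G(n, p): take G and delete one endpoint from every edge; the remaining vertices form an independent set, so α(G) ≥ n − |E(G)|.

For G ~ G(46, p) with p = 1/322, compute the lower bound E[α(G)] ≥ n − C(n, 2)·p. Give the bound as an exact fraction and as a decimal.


E[|E(G)|] = C(46, 2)·p = 1035 · (1/322) = 45/14.
E[α(G)] ≥ n − E[|E(G)|] = 46 − 45/14 = 599/14.
Numerically: ≈ 42.78571.
(This is only a lower bound; the true E[α(G)] may be larger.)

E[α(G)] ≥ 599/14 ≈ 42.78571.


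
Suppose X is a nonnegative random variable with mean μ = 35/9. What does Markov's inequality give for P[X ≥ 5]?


μ = E[X] = 35/9, a = 5.
Markov: P[X ≥ 5] ≤ μ/a = (35/9)/5 = 7/9.
Numerically: ≈ 0.778.
(Since a = 5 > μ = 3.889, the bound 7/9 is < 1 and informative.)

P[X ≥ 5] ≤ 7/9 ≈ 0.778.


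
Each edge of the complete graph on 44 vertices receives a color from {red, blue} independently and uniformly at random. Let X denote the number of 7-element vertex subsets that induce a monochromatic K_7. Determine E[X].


Let X = Σ_S X_S over the C(44, 7) = 38320568 subsets S of size 7, where X_S = 1 if the K_7 on S is monochromatic.
For a fixed S, the K_7 on S has C(7, 2) = 21 edges. P[all 21 edges red] = (1/2)^21, and likewise for blue, so P[monochromatic] = 2·(1/2)^21 = 2^{1 − 21} = 1/1048576.
Summing: E[X] = C(44, 7) · 2^{1 − 21} = 38320568 · 1/1048576 = 4790071/131072.
Numerically: E[X] ≈ 36.54534.

E[X] = C(44,7)·2^(1−C(7,2)) = 4790071/131072 ≈ 36.54534.


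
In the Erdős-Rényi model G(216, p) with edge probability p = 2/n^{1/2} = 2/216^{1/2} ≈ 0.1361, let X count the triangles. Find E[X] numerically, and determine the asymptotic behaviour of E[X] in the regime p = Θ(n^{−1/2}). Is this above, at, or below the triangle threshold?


Number of potential triangles: C(216, 3) = 1656360.
Each occurs with probability p³ ≈ (0.1361)³ ≈ 2.520051e-03.
By linearity: E[X] = C(216, 3)·p³ ≈ 1656360 · 2.520051e-03 ≈ 4174.1120.
Since α = 1/2 < 1, p = c/n^{1/2} ≫ 1/n is above the triangle threshold p ~ 1/n. Asymptotically E[X] ~ (c³/6)·n^{3(1−α)} = (2³/6)·n^{1.5} → ∞; triangles are abundant w.h.p.

E[X] ≈ 4174.1120; in regime p = Θ(1/n^{1/2}) E[X] diverges (above the triangle threshold p ~ 1/n).


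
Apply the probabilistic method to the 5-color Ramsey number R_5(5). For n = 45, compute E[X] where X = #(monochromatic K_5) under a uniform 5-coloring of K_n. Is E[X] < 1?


E[X] = C(45, 5) · 5^{1 − 10} = 1221759 · 5^{−9} = 1221759/1953125.
As a reduced fraction: E[X] = 1221759/1953125 ≈ 0.6255.
Is E[X] < 1? YES.
Since E[X] < 1, there exists a 5-coloring of K_{45} with no monochromatic K_5; hence R_5(5) > 45.

E[X] = 1221759/1953125 ≈ 0.6255; E[X] < 1, so R_5(5) > 45.


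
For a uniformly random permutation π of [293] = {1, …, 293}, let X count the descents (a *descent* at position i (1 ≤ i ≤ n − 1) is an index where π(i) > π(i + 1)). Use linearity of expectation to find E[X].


Write X = Σ X_I over i = 1, …, 292, with X_I the indicator of one descent.
There are 292 indicators.
For each fixed i, the pair (π(i), π(i+1)) is a uniformly random ordered pair of distinct values from {1, …, 293}; by symmetry P[π(i) > π(i+1)] = 1/2.
By linearity: E[X] = 292 · (1/2) = (293 − 1) · (1/2) = 146 ≈ 146.000.

E[X] = 146 = 146.000.


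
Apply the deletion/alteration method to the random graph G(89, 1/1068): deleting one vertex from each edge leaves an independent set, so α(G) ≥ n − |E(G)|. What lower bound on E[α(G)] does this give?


E[|E(G)|] = C(89, 2)·p = 3916 · (1/1068) = 11/3.
E[α(G)] ≥ n − E[|E(G)|] = 89 − 11/3 = 256/3.
Numerically: ≈ 85.3333.
(This is only a lower bound; the true E[α(G)] may be larger.)

E[α(G)] ≥ 256/3 ≈ 85.3333.


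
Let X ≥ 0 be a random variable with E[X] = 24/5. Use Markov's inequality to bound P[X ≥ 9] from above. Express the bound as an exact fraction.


μ = E[X] = 24/5, a = 9.
Markov: P[X ≥ 9] ≤ μ/a = (24/5)/9 = 8/15.
Numerically: ≈ 0.53333.
(Since a = 9 > μ = 4.80000, the bound 8/15 is < 1 and informative.)

P[X ≥ 9] ≤ 8/15 ≈ 0.53333.


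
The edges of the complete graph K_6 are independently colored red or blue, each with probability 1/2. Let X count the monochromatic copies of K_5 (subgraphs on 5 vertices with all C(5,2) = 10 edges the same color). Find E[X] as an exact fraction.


Let X = Σ_S X_S over the C(6, 5) = 6 subsets S of size 5, where X_S = 1 if the K_5 on S is monochromatic.
For a fixed S, the K_5 on S has C(5, 2) = 10 edges. P[all 10 edges red] = (1/2)^10, and likewise for blue, so P[monochromatic] = 2·(1/2)^10 = 2^{1 − 10} = 1/512.
By linearity: E[X] = C(6, 5) · 2^{1 − 10} = 6 · 1/512 = 3/256.
Numerically: E[X] ≈ 0.0117.

E[X] = C(6,5)·2^(1−C(5,2)) = 3/256 ≈ 0.0117.


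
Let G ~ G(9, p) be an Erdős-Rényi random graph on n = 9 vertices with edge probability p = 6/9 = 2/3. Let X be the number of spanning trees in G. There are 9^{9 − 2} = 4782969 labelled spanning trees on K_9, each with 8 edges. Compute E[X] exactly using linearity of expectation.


K_9 has 9^{9 − 2} = 4782969 labelled spanning trees.
For each such spanning tree H, let X_H = 1 if all 8 edges of H are present in G. Then P[X_H = 1] = p^{8} = (2/3)^{8} = 256/6561.
Summing the indicators: E[X] = Σ_H E[X_H] = 4782969 · p^{8} = 4782969 · 256/6561 = 186624.
Numerically: E[X] ≈ 186624.

E[X] = 4782969 · (2/3)^{8} = 186624 ≈ 186624.


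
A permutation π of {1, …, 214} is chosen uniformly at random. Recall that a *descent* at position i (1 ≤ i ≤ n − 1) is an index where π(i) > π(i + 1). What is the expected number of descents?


Write X = Σ X_I over i = 1, …, 213, with X_I the indicator of one descent.
There are 213 indicators.
For each fixed i, the pair (π(i), π(i+1)) is a uniformly random ordered pair of distinct values from {1, …, 214}; by symmetry P[π(i) > π(i+1)] = 1/2.
By linearity: E[X] = 213 · (1/2) = (214 − 1) · (1/2) = 213/2 ≈ 106.5000.

E[X] = 213/2 = 106.5000.


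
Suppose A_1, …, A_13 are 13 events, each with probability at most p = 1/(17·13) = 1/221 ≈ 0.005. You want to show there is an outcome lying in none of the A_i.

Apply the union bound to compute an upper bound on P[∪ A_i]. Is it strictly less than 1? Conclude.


Union bound: P[∪_{i=1}^{13} A_i] ≤ Σ_i P[A_i] ≤ 13·p = 13·(1/221) = 1/17.
Numerically: 1/17 ≈ 0.059.
Is 1/17 < 1? YES.
Since P[∪ A_i] ≤ 1/17 < 1, the complement has P[∩ A_i^c] ≥ 1 − 1/17 = 16/17 > 0, so some outcome avoids every A_i.

13·p = 1/17 ≈ 0.059; existence CERTIFIED by the union bound.


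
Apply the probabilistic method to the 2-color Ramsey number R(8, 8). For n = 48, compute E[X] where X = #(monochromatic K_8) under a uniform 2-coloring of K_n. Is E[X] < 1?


E[X] = C(48, 8) · 2^{1 − 28} = 377348994 · 2^{−27} = 377348994/134217728.
As a reduced fraction: E[X] = 188674497/67108864 ≈ 2.811.
Is E[X] < 1? NO.
Since E[X] ≥ 1, the first-moment bound is inconclusive at n = 48; it does NOT by itself certify R(8, 8) > 48.

E[X] = 188674497/67108864 ≈ 2.811; E[X] ≥ 1; first-moment method inconclusive here.


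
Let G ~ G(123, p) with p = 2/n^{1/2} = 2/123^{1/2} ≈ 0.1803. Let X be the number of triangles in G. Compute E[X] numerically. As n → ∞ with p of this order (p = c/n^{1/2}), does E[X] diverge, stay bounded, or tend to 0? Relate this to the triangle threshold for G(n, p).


Number of potential triangles: C(123, 3) = 302621.
Each occurs with probability p³ ≈ (0.1803)³ ≈ 5.864518e-03.
By linearity: E[X] = C(123, 3)·p³ ≈ 302621 · 5.864518e-03 ≈ 1774.7263.
Since α = 1/2 < 1, p = c/n^{1/2} ≫ 1/n is above the triangle threshold p ~ 1/n. Asymptotically E[X] ~ (c³/6)·n^{3(1−α)} = (2³/6)·n^{1.5} → ∞; triangles are abundant w.h.p.

E[X] ≈ 1774.7263; in regime p = Θ(1/n^{1/2}) E[X] diverges (above the triangle threshold p ~ 1/n).


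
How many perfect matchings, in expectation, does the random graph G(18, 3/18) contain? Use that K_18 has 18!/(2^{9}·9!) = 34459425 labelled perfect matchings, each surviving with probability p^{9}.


K_18 has 18!/(2^{9}·9!) = 34459425 labelled perfect matchings.
For each such perfect matching H, let X_H = 1 if all 9 edges of H are present in G. Then P[X_H = 1] = p^{9} = (1/6)^{9} = 1/10077696.
Summing the indicators: E[X] = Σ_H E[X_H] = 34459425 · p^{9} = 34459425 · 1/10077696 = 425425/124416.
Numerically: E[X] ≈ 3.419.

E[X] = 34459425 · (1/6)^{9} = 425425/124416 ≈ 3.419.


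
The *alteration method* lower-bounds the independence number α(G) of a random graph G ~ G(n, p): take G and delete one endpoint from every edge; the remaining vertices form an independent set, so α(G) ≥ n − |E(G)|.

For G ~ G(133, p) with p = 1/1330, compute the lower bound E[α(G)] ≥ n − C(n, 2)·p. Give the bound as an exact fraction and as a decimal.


E[|E(G)|] = C(133, 2)·p = 8778 · (1/1330) = 33/5.
E[α(G)] ≥ n − E[|E(G)|] = 133 − 33/5 = 632/5.
Numerically: ≈ 126.400000.
(This is only a lower bound; the true E[α(G)] may be larger.)

E[α(G)] ≥ 632/5 ≈ 126.400000.


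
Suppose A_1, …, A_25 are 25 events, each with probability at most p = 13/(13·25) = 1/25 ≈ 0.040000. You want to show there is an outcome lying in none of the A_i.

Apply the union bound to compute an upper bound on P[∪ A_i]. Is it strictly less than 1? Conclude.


Union bound: P[∪_{i=1}^{25} A_i] ≤ Σ_i P[A_i] ≤ 25·p = 25·(1/25) = 1.
Numerically: 1 ≈ 1.000000.
Is 1 < 1? NO.
Since the bound 1 is ≥ 1, the union bound is uninformative here; it does NOT by itself certify existence.

25·p = 1 ≈ 1.000000; existence NOT certified by the union bound.


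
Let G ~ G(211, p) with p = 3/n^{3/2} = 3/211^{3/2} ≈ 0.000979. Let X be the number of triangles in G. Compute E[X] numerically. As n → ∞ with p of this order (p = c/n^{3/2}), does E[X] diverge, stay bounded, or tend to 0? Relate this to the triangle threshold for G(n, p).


Number of potential triangles: C(211, 3) = 1543465.
Each occurs with probability p³ ≈ (0.000979)³ ≈ 9.37762e-10.
By linearity: E[X] = C(211, 3)·p³ ≈ 1543465 · 9.37762e-10 ≈ 0.001.
Since α = 3/2 > 1, p = c/n^{3/2} = o(1/n) is below the triangle threshold p ~ 1/n. Asymptotically E[X] ~ (c³/6)·n^{3(1−α)} = (3³/6)·n^{-1.5} → 0, so by Markov's inequality G has no triangles w.h.p.

E[X] ≈ 0.001; in regime p = Θ(1/n^{3/2}) E[X] tends to 0 (below the triangle threshold p ~ 1/n).


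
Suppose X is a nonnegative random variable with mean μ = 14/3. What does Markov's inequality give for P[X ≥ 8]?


μ = E[X] = 14/3, a = 8.
Markov: P[X ≥ 8] ≤ μ/a = (14/3)/8 = 7/12.
Numerically: ≈ 0.583333.
(Since a = 8 > μ = 4.666667, the bound 7/12 is < 1 and informative.)

P[X ≥ 8] ≤ 7/12 ≈ 0.583333.


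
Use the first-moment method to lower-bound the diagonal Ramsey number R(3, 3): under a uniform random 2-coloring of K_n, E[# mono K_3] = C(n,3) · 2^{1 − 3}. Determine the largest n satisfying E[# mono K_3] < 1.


We need C(n, 3) · 2^{1 − 3} < 1, i.e. C(n, 3) < 2^{3 − 1} = 4.
Check values of n near the boundary:
  n = 3: C(3, 3) = 1; 1 < 4? YES
  n = 4: C(4, 3) = 4; 4 < 4? NO
The largest n with C(n, 3) < 4 is n = 3 (where E[X] = 1/4 ≈ 0.250000). Hence R(3, 3) > 3, i.e. R(3, 3) ≥ 4.

Largest n = 3; hence R(3, 3) > 3.


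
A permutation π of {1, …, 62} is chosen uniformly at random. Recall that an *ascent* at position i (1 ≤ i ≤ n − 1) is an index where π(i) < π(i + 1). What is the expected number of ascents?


Write X = Σ X_I over i = 1, …, 61, with X_I the indicator of one ascent.
There are 61 indicators.
For each fixed i, the pair (π(i), π(i+1)) is a uniformly random ordered pair of distinct values from {1, …, 62}; by symmetry P[π(i) < π(i+1)] = 1/2.
By linearity: E[X] = 61 · (1/2) = (62 − 1) · (1/2) = 61/2 ≈ 30.500.

E[X] = 61/2 = 30.500.


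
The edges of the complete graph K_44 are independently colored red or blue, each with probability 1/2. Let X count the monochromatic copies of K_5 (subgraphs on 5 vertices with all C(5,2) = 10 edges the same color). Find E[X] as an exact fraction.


Let X = Σ_S X_S over the C(44, 5) = 1086008 subsets S of size 5, where X_S = 1 if the K_5 on S is monochromatic.
For a fixed S, the K_5 on S has C(5, 2) = 10 edges. P[all 10 edges red] = (1/2)^10, and likewise for blue, so P[monochromatic] = 2·(1/2)^10 = 2^{1 − 10} = 1/512.
Summing: E[X] = C(44, 5) · 2^{1 − 10} = 1086008 · 1/512 = 135751/64.
Numerically: E[X] ≈ 2121.109375.

E[X] = C(44,5)·2^(1−C(5,2)) = 135751/64 ≈ 2121.109375.


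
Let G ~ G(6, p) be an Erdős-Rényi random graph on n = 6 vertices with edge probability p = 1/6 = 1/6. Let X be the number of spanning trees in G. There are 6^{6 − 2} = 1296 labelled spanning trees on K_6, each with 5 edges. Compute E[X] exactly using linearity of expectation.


K_6 has 6^{6 − 2} = 1296 labelled spanning trees.
For each such spanning tree H, let X_H = 1 if all 5 edges of H are present in G. Then P[X_H = 1] = p^{5} = (1/6)^{5} = 1/7776.
Summing the indicators: E[X] = Σ_H E[X_H] = 1296 · p^{5} = 1296 · 1/7776 = 1/6.
Numerically: E[X] ≈ 0.167.

E[X] = 1296 · (1/6)^{5} = 1/6 ≈ 0.167.


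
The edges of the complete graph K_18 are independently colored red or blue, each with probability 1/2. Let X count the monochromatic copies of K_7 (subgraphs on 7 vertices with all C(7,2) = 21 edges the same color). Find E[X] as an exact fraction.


Let X = Σ_S X_S over the C(18, 7) = 31824 subsets S of size 7, where X_S = 1 if the K_7 on S is monochromatic.
For a fixed S, the K_7 on S has C(7, 2) = 21 edges. P[all 21 edges red] = (1/2)^21, and likewise for blue, so P[monochromatic] = 2·(1/2)^21 = 2^{1 − 21} = 1/1048576.
By linearity: E[X] = C(18, 7) · 2^{1 − 21} = 31824 · 1/1048576 = 1989/65536.
Numerically: E[X] ≈ 0.03035.

E[X] = C(18,7)·2^(1−C(7,2)) = 1989/65536 ≈ 0.03035.


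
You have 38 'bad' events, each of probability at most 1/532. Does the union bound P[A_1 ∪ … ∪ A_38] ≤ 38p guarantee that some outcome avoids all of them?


Union bound: P[∪_{i=1}^{38} A_i] ≤ Σ_i P[A_i] ≤ 38·p = 38·(1/532) = 1/14.
Numerically: 1/14 ≈ 0.0714.
Is 1/14 < 1? YES.
Since P[∪ A_i] ≤ 1/14 < 1, the complement has P[∩ A_i^c] ≥ 1 − 1/14 = 13/14 > 0, so some outcome avoids every A_i.

38·p = 1/14 ≈ 0.0714; existence CERTIFIED by the union bound.


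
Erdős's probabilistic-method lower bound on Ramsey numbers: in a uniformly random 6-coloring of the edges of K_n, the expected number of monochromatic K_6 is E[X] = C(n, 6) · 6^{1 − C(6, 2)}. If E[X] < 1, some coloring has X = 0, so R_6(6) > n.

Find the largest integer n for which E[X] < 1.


We need C(n, 6) · 6^{1 − 15} < 1, i.e. C(n, 6) < 6^{15 − 1} = 78364164096.
Check values of n near the boundary:
  n = 197: C(197, 6) = 75176946208; 75176946208 < 78364164096? YES
  n = 198: C(198, 6) = 77526225777; 77526225777 < 78364164096? YES
  n = 199: C(199, 6) = 79936367511; 79936367511 < 78364164096? NO
The largest n with C(n, 6) < 78364164096 is n = 198 (where E[X] = 25842075259/26121388032 ≈ 0.989). Hence R_6(6) > 198, i.e. R_6(6) ≥ 199.

Largest n = 198; hence R_6(6) > 198.


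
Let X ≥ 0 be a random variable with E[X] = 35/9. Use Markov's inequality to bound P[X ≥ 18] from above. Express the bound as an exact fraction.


μ = E[X] = 35/9, a = 18.
Markov: P[X ≥ 18] ≤ μ/a = (35/9)/18 = 35/162.
Numerically: ≈ 0.216.
(Since a = 18 > μ = 3.889, the bound 35/162 is < 1 and informative.)

P[X ≥ 18] ≤ 35/162 ≈ 0.216.


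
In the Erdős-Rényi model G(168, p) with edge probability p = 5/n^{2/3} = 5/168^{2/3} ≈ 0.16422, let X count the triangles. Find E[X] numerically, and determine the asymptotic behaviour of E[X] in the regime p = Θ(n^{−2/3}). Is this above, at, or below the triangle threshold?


Number of potential triangles: C(168, 3) = 776216.
Each occurs with probability p³ ≈ (0.16422)³ ≈ 4.4288549e-03.
By linearity: E[X] = C(168, 3)·p³ ≈ 776216 · 4.4288549e-03 ≈ 3437.74802.
Since α = 2/3 < 1, p = c/n^{2/3} ≫ 1/n is above the triangle threshold p ~ 1/n. Asymptotically E[X] ~ (c³/6)·n^{3(1−α)} = (5³/6)·n^{1} → ∞; triangles are abundant w.h.p.

E[X] ≈ 3437.74802; in regime p = Θ(1/n^{2/3}) E[X] diverges (above the triangle threshold p ~ 1/n).


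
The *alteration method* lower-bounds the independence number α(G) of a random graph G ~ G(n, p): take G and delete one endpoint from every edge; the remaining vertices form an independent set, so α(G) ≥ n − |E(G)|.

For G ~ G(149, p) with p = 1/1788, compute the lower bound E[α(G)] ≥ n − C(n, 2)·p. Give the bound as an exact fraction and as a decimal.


E[|E(G)|] = C(149, 2)·p = 11026 · (1/1788) = 37/6.
E[α(G)] ≥ n − E[|E(G)|] = 149 − 37/6 = 857/6.
Numerically: ≈ 142.83333.
(This is only a lower bound; the true E[α(G)] may be larger.)

E[α(G)] ≥ 857/6 ≈ 142.83333.


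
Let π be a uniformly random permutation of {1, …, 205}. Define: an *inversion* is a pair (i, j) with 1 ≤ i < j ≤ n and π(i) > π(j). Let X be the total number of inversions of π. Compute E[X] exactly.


Write X = Σ X_I over the C(205, 2) = 20910 pairs i < j, with X_I the indicator of one inversion.
There are 20910 indicators.
For each fixed pair i < j, the values π(i) and π(j) are two distinct elements of {1, …, 205} in uniformly random order; by symmetry P[π(i) > π(j)] = 1/2.
By linearity: E[X] = 20910 · (1/2) = C(205, 2) · (1/2) = 20910/2 = 10455 ≈ 10455.000000.

E[X] = 10455 = 10455.000000.


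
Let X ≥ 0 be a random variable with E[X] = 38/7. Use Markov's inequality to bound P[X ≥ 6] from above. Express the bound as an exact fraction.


μ = E[X] = 38/7, a = 6.
Markov: P[X ≥ 6] ≤ μ/a = (38/7)/6 = 19/21.
Numerically: ≈ 0.905.
(Since a = 6 > μ = 5.429, the bound 19/21 is < 1 and informative.)

P[X ≥ 6] ≤ 19/21 ≈ 0.905.


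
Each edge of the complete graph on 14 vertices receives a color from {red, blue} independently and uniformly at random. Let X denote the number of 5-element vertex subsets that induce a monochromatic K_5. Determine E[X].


Let X = Σ_S X_S over the C(14, 5) = 2002 subsets S of size 5, where X_S = 1 if the K_5 on S is monochromatic.
For a fixed S, the K_5 on S has C(5, 2) = 10 edges. P[all 10 edges red] = (1/2)^10, and likewise for blue, so P[monochromatic] = 2·(1/2)^10 = 2^{1 − 10} = 1/512.
By linearity: E[X] = C(14, 5) · 2^{1 − 10} = 2002 · 1/512 = 1001/256.
Numerically: E[X] ≈ 3.9102.

E[X] = C(14,5)·2^(1−C(5,2)) = 1001/256 ≈ 3.9102.


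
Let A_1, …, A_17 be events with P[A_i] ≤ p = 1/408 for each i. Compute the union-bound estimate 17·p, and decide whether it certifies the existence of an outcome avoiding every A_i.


Union bound: P[∪_{i=1}^{17} A_i] ≤ Σ_i P[A_i] ≤ 17·p = 17·(1/408) = 1/24.
Numerically: 1/24 ≈ 0.0417.
Is 1/24 < 1? YES.
Since P[∪ A_i] ≤ 1/24 < 1, the complement has P[∩ A_i^c] ≥ 1 − 1/24 = 23/24 > 0, so some outcome avoids every A_i.

17·p = 1/24 ≈ 0.0417; existence CERTIFIED by the union bound.


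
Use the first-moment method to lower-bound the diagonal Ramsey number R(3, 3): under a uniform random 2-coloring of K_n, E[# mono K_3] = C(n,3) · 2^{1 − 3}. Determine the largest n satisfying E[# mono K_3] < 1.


We need C(n, 3) · 2^{1 − 3} < 1, i.e. C(n, 3) < 2^{3 − 1} = 4.
Check values of n near the boundary:
  n = 3: C(3, 3) = 1; 1 < 4? YES
  n = 4: C(4, 3) = 4; 4 < 4? NO
The largest n with C(n, 3) < 4 is n = 3 (where E[X] = 1/4 ≈ 0.250). Hence R(3, 3) > 3, i.e. R(3, 3) ≥ 4.

Largest n = 3; hence R(3, 3) > 3.


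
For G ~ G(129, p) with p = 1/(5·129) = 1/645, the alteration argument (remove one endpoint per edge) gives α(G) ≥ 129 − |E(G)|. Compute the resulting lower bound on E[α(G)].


E[|E(G)|] = C(129, 2)·p = 8256 · (1/645) = 64/5.
E[α(G)] ≥ n − E[|E(G)|] = 129 − 64/5 = 581/5.
Numerically: ≈ 116.200.
(This is only a lower bound; the true E[α(G)] may be larger.)

E[α(G)] ≥ 581/5 ≈ 116.200.


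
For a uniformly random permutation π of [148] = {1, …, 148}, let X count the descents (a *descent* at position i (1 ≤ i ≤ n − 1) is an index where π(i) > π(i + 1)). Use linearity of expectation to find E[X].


Write X = Σ X_I over i = 1, …, 147, with X_I the indicator of one descent.
There are 147 indicators.
For each fixed i, the pair (π(i), π(i+1)) is a uniformly random ordered pair of distinct values from {1, …, 148}; by symmetry P[π(i) > π(i+1)] = 1/2.
By linearity: E[X] = 147 · (1/2) = (148 − 1) · (1/2) = 147/2 ≈ 73.5000.

E[X] = 147/2 = 73.5000.


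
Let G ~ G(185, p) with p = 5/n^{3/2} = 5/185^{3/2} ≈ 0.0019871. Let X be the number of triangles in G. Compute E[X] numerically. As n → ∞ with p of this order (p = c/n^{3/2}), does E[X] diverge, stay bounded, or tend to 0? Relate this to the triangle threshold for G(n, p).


Number of potential triangles: C(185, 3) = 1038220.
Each occurs with probability p³ ≈ (0.0019871)³ ≈ 7.8458000e-09.
By linearity: E[X] = C(185, 3)·p³ ≈ 1038220 · 7.8458000e-09 ≈ 0.00815.
Since α = 3/2 > 1, p = c/n^{3/2} = o(1/n) is below the triangle threshold p ~ 1/n. Asymptotically E[X] ~ (c³/6)·n^{3(1−α)} = (5³/6)·n^{-1.5} → 0, so by Markov's inequality G has no triangles w.h.p.

E[X] ≈ 0.00815; in regime p = Θ(1/n^{3/2}) E[X] tends to 0 (below the triangle threshold p ~ 1/n).


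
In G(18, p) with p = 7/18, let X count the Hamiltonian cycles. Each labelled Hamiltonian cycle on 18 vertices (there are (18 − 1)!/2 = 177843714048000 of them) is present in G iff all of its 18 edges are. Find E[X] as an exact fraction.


K_18 has (18 − 1)!/2 = 177843714048000 labelled Hamiltonian cycles.
For each such Hamiltonian cycle H, let X_H = 1 if all 18 edges of H are present in G. Then P[X_H = 1] = p^{18} = (7/18)^{18} = 1628413597910449/39346408075296537575424.
Summing the indicators: E[X] = Σ_H E[X_H] = 177843714048000 · p^{18} = 177843714048000 · 1628413597910449/39346408075296537575424 = 24246874921186846803875/3294258113514384.
Numerically: E[X] ≈ 7.36e+06.

E[X] = 177843714048000 · (7/18)^{18} = 24246874921186846803875/3294258113514384 ≈ 7.36e+06.


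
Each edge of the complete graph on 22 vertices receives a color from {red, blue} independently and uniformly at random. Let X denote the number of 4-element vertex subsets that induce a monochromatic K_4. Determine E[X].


Let X = Σ_S X_S over the C(22, 4) = 7315 subsets S of size 4, where X_S = 1 if the K_4 on S is monochromatic.
For a fixed S, the K_4 on S has C(4, 2) = 6 edges. P[all 6 edges red] = (1/2)^6, and likewise for blue, so P[monochromatic] = 2·(1/2)^6 = 2^{1 − 6} = 1/32.
Summing: E[X] = C(22, 4) · 2^{1 − 6} = 7315 · 1/32 = 7315/32.
Numerically: E[X] ≈ 228.594.

E[X] = C(22,4)·2^(1−C(4,2)) = 7315/32 ≈ 228.594.


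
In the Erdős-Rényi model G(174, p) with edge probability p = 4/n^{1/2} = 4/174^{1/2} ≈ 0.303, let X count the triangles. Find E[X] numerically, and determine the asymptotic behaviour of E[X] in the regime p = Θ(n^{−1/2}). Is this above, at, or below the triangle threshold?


Number of potential triangles: C(174, 3) = 862924.
Each occurs with probability p³ ≈ (0.303)³ ≈ 2.78841e-02.
By linearity: E[X] = C(174, 3)·p³ ≈ 862924 · 2.78841e-02 ≈ 24061.830.
Since α = 1/2 < 1, p = c/n^{1/2} ≫ 1/n is above the triangle threshold p ~ 1/n. Asymptotically E[X] ~ (c³/6)·n^{3(1−α)} = (4³/6)·n^{1.5} → ∞; triangles are abundant w.h.p.

E[X] ≈ 24061.830; in regime p = Θ(1/n^{1/2}) E[X] diverges (above the triangle threshold p ~ 1/n).


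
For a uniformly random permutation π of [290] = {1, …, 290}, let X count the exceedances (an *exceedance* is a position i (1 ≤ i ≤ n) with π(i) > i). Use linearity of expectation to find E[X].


Write X = Σ_{i=1}^{290} X_i, where X_i = 1_{π(i) > i}.
For each fixed i, π(i) is uniform over {1, …, 290} (marginal of a uniform permutation), so P[π(i) > i] = (n − i)/n. Summing: Σ_{i=1}^{290} (n − i)/n = (0 + 1 + … + 289)/290 = 290(290 − 1)/(2·290) = (290 − 1)/2.
Hence E[X] = Σ_{i=1}^{290} (290 − i)/290 = 289/2 ≈ 144.500.

E[X] = 289/2 = 144.500.


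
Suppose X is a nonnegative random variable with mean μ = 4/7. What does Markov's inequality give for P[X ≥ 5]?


μ = E[X] = 4/7, a = 5.
Markov: P[X ≥ 5] ≤ μ/a = (4/7)/5 = 4/35.
Numerically: ≈ 0.114286.
(Since a = 5 > μ = 0.571429, the bound 4/35 is < 1 and informative.)

P[X ≥ 5] ≤ 4/35 ≈ 0.114286.


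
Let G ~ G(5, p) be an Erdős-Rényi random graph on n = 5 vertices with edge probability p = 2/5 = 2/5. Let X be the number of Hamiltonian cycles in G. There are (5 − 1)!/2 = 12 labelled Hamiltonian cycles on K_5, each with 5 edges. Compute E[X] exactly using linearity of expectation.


K_5 has (5 − 1)!/2 = 12 labelled Hamiltonian cycles.
For each such Hamiltonian cycle H, let X_H = 1 if all 5 edges of H are present in G. Then P[X_H = 1] = p^{5} = (2/5)^{5} = 32/3125.
Summing the indicators: E[X] = Σ_H E[X_H] = 12 · p^{5} = 12 · 32/3125 = 384/3125.
Numerically: E[X] ≈ 0.12288.

E[X] = 12 · (2/5)^{5} = 384/3125 ≈ 0.12288.


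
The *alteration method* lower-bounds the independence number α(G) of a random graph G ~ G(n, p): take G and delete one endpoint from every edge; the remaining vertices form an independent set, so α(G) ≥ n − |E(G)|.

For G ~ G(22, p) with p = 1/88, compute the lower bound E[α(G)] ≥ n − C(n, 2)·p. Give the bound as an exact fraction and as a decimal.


E[|E(G)|] = C(22, 2)·p = 231 · (1/88) = 21/8.
E[α(G)] ≥ n − E[|E(G)|] = 22 − 21/8 = 155/8.
Numerically: ≈ 19.37500.
(This is only a lower bound; the true E[α(G)] may be larger.)

E[α(G)] ≥ 155/8 ≈ 19.37500.


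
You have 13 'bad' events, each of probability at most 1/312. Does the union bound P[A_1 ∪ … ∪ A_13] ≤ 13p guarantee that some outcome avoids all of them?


Union bound: P[∪_{i=1}^{13} A_i] ≤ Σ_i P[A_i] ≤ 13·p = 13·(1/312) = 1/24.
Numerically: 1/24 ≈ 0.041667.
Is 1/24 < 1? YES.
Since P[∪ A_i] ≤ 1/24 < 1, the complement has P[∩ A_i^c] ≥ 1 − 1/24 = 23/24 > 0, so some outcome avoids every A_i.

13·p = 1/24 ≈ 0.041667; existence CERTIFIED by the union bound.


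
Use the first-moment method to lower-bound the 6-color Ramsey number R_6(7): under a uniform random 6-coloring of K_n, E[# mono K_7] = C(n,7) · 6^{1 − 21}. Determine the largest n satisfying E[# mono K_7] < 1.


We need C(n, 7) · 6^{1 − 21} < 1, i.e. C(n, 7) < 6^{21 − 1} = 3656158440062976.
Check values of n near the boundary:
  n = 564: C(564, 7) = 3469685994423792; 3469685994423792 < 3656158440062976? YES
  n = 565: C(565, 7) = 3513212521235560; 3513212521235560 < 3656158440062976? YES
  n = 566: C(566, 7) = 3557206237959440; 3557206237959440 < 3656158440062976? YES
  n = 567: C(567, 7) = 3601671315933933; 3601671315933933 < 3656158440062976? YES
  n = 568: C(568, 7) = 3646611956239704; 3646611956239704 < 3656158440062976? YES
  n = 569: C(569, 7) = 3692032389858348; 3692032389858348 < 3656158440062976? NO
The largest n with C(n, 7) < 3656158440062976 is n = 568 (where E[X] = 16882462760369/16926659444736 ≈ 0.997389). Hence R_6(7) > 568, i.e. R_6(7) ≥ 569.

Largest n = 568; hence R_6(7) > 568.


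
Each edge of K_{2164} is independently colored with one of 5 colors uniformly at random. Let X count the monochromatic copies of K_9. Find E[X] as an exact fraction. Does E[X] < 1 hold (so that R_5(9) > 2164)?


E[X] = C(2164, 9) · 5^{1 − 36} = 2820446946663120530187432 · 5^{−35} = 2820446946663120530187432/2910383045673370361328125.
As a reduced fraction: E[X] = 2820446946663120530187432/2910383045673370361328125 ≈ 0.969098.
Is E[X] < 1? YES.
Since E[X] < 1, there exists a 5-coloring of K_{2164} with no monochromatic K_9; hence R_5(9) > 2164.

E[X] = 2820446946663120530187432/2910383045673370361328125 ≈ 0.969098; E[X] < 1, so R_5(9) > 2164.


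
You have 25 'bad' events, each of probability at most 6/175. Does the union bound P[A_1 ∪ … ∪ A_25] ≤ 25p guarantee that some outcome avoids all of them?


Union bound: P[∪_{i=1}^{25} A_i] ≤ Σ_i P[A_i] ≤ 25·p = 25·(6/175) = 6/7.
Numerically: 6/7 ≈ 0.857143.
Is 6/7 < 1? YES.
Since P[∪ A_i] ≤ 6/7 < 1, the complement has P[∩ A_i^c] ≥ 1 − 6/7 = 1/7 > 0, so some outcome avoids every A_i.

25·p = 6/7 ≈ 0.857143; existence CERTIFIED by the union bound.


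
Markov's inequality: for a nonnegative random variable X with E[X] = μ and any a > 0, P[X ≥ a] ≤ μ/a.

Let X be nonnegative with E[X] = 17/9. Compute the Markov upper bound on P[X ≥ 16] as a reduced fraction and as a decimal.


μ = E[X] = 17/9, a = 16.
Markov: P[X ≥ 16] ≤ μ/a = (17/9)/16 = 17/144.
Numerically: ≈ 0.118.
(Since a = 16 > μ = 1.889, the bound 17/144 is < 1 and informative.)

P[X ≥ 16] ≤ 17/144 ≈ 0.118.


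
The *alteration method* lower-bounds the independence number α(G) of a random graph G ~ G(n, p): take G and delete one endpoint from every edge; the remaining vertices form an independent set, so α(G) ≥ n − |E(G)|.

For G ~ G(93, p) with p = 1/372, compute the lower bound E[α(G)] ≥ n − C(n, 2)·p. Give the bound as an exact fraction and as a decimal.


E[|E(G)|] = C(93, 2)·p = 4278 · (1/372) = 23/2.
E[α(G)] ≥ n − E[|E(G)|] = 93 − 23/2 = 163/2.
Numerically: ≈ 81.50000.
(This is only a lower bound; the true E[α(G)] may be larger.)

E[α(G)] ≥ 163/2 ≈ 81.50000.


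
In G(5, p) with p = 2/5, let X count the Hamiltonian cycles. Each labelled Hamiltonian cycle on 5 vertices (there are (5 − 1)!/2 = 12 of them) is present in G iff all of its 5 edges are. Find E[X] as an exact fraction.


K_5 has (5 − 1)!/2 = 12 labelled Hamiltonian cycles.
For each such Hamiltonian cycle H, let X_H = 1 if all 5 edges of H are present in G. Then P[X_H = 1] = p^{5} = (2/5)^{5} = 32/3125.
By linearity of expectation: E[X] = Σ_H E[X_H] = 12 · p^{5} = 12 · 32/3125 = 384/3125.
Numerically: E[X] ≈ 0.12288.

E[X] = 12 · (2/5)^{5} = 384/3125 ≈ 0.12288.


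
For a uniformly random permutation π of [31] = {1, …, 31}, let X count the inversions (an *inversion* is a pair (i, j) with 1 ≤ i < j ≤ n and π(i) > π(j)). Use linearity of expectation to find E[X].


Write X = Σ X_I over the C(31, 2) = 465 pairs i < j, with X_I the indicator of one inversion.
There are 465 indicators.
For each fixed pair i < j, the values π(i) and π(j) are two distinct elements of {1, …, 31} in uniformly random order; by symmetry P[π(i) > π(j)] = 1/2.
By linearity: E[X] = 465 · (1/2) = C(31, 2) · (1/2) = 465/2 = 465/2 ≈ 232.500.

E[X] = 465/2 = 232.500.


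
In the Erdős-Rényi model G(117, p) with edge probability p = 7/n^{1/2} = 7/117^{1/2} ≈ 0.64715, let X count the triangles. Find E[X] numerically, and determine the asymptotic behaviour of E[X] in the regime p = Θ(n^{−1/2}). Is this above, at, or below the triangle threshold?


Number of potential triangles: C(117, 3) = 260130.
Each occurs with probability p³ ≈ (0.64715)³ ≈ 2.7102873e-01.
By linearity: E[X] = C(117, 3)·p³ ≈ 260130 · 2.7102873e-01 ≈ 70502.70311.
Since α = 1/2 < 1, p = c/n^{1/2} ≫ 1/n is above the triangle threshold p ~ 1/n. Asymptotically E[X] ~ (c³/6)·n^{3(1−α)} = (7³/6)·n^{1.5} → ∞; triangles are abundant w.h.p.

E[X] ≈ 70502.70311; in regime p = Θ(1/n^{1/2}) E[X] diverges (above the triangle threshold p ~ 1/n).


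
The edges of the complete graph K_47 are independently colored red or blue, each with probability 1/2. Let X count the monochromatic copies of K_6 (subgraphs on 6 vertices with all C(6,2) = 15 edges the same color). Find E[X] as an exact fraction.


Let X = Σ_S X_S over the C(47, 6) = 10737573 subsets S of size 6, where X_S = 1 if the K_6 on S is monochromatic.
For a fixed S, the K_6 on S has C(6, 2) = 15 edges. P[all 15 edges red] = (1/2)^15, and likewise for blue, so P[monochromatic] = 2·(1/2)^15 = 2^{1 − 15} = 1/16384.
By linearity of expectation: E[X] = C(47, 6) · 2^{1 − 15} = 10737573 · 1/16384 = 10737573/16384.
Numerically: E[X] ≈ 655.369446.

E[X] = C(47,6)·2^(1−C(6,2)) = 10737573/16384 ≈ 655.369446.


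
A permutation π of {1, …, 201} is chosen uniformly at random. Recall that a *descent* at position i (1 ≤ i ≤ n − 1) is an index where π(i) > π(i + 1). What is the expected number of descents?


Write X = Σ X_I over i = 1, …, 200, with X_I the indicator of one descent.
There are 200 indicators.
For each fixed i, the pair (π(i), π(i+1)) is a uniformly random ordered pair of distinct values from {1, …, 201}; by symmetry P[π(i) > π(i+1)] = 1/2.
By linearity: E[X] = 200 · (1/2) = (201 − 1) · (1/2) = 100 ≈ 100.0000.

E[X] = 100 = 100.0000.


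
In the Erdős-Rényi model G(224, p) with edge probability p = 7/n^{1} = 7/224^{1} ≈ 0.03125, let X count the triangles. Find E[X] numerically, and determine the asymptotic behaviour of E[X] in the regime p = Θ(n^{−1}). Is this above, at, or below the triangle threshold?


Number of potential triangles: C(224, 3) = 1848224.
Each occurs with probability p³ ≈ (0.03125)³ ≈ 3.0517578e-05.
By linearity: E[X] = C(224, 3)·p³ ≈ 1848224 · 3.0517578e-05 ≈ 56.40332.
Here α = 1, so p = 7/n is exactly at the triangle threshold p ~ 1/n. Asymptotically E[X] → c³/6 = 7³/6 = 343/6 ≈ 57.16667, a bounded constant. In this regime the triangle count is asymptotically Poisson(c³/6).

E[X] ≈ 56.40332; in regime p = Θ(1/n^{1}) E[X] stays bounded (at the triangle threshold p ~ 1/n).


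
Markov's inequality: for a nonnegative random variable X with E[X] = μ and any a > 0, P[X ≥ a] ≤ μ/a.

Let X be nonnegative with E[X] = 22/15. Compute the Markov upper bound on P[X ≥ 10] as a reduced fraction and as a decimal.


μ = E[X] = 22/15, a = 10.
Markov: P[X ≥ 10] ≤ μ/a = (22/15)/10 = 11/75.
Numerically: ≈ 0.147.
(Since a = 10 > μ = 1.467, the bound 11/75 is < 1 and informative.)

P[X ≥ 10] ≤ 11/75 ≈ 0.147.


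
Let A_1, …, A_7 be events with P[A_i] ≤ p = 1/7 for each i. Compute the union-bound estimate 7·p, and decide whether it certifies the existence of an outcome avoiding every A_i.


Union bound: P[∪_{i=1}^{7} A_i] ≤ Σ_i P[A_i] ≤ 7·p = 7·(1/7) = 1.
Numerically: 1 ≈ 1.00000.
Is 1 < 1? NO.
Since the bound 1 is ≥ 1, the union bound is uninformative here; it does NOT by itself certify existence.

7·p = 1 ≈ 1.00000; existence NOT certified by the union bound.


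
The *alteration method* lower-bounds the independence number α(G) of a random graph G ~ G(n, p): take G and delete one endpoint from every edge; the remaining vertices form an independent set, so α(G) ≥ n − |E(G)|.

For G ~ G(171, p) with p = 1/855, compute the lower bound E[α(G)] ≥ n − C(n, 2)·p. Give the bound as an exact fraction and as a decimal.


E[|E(G)|] = C(171, 2)·p = 14535 · (1/855) = 17.
E[α(G)] ≥ n − E[|E(G)|] = 171 − 17 = 154.
Numerically: ≈ 154.0000.
(This is only a lower bound; the true E[α(G)] may be larger.)

E[α(G)] ≥ 154 ≈ 154.0000.


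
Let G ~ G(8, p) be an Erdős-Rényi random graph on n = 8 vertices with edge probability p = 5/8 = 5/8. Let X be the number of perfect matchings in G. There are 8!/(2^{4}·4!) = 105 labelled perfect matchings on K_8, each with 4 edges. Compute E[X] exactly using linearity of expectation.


K_8 has 8!/(2^{4}·4!) = 105 labelled perfect matchings.
For each such perfect matching H, let X_H = 1 if all 4 edges of H are present in G. Then P[X_H = 1] = p^{4} = (5/8)^{4} = 625/4096.
By linearity: E[X] = Σ_H E[X_H] = 105 · p^{4} = 105 · 625/4096 = 65625/4096.
Numerically: E[X] ≈ 16.

E[X] = 105 · (5/8)^{4} = 65625/4096 ≈ 16.


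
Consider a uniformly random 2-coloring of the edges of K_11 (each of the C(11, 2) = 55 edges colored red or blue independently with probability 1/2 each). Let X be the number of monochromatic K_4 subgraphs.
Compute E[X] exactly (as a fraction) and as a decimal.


Let X = Σ_S X_S over the C(11, 4) = 330 subsets S of size 4, where X_S = 1 if the K_4 on S is monochromatic.
For a fixed S, the K_4 on S has C(4, 2) = 6 edges. P[all 6 edges red] = (1/2)^6, and likewise for blue, so P[monochromatic] = 2·(1/2)^6 = 2^{1 − 6} = 1/32.
By linearity of expectation: E[X] = C(11, 4) · 2^{1 − 6} = 330 · 1/32 = 165/16.
Numerically: E[X] ≈ 10.312500.

E[X] = C(11,4)·2^(1−C(4,2)) = 165/16 ≈ 10.312500.
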